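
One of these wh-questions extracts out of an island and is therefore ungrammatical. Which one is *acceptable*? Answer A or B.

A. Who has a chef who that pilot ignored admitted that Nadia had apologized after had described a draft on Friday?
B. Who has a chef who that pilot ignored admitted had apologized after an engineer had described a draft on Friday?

In A, the wh-phrase is extracted from inside an adjunct island (introduced by "after"), which blocks movement.
In B, the extraction path crosses only that-complement boundaries, which are transparent.
So B is grammatical.

B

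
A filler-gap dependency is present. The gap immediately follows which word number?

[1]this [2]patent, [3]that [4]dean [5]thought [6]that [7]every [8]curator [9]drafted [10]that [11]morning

The displaced element is "this patent" (word 2).
It is linked across 1 clause boundary (that).
It functions as the direct object of "drafted", so the gap sits immediately after word 9 ("drafted").
Base order: That dean thought that every curator drafted this patent that morning.

9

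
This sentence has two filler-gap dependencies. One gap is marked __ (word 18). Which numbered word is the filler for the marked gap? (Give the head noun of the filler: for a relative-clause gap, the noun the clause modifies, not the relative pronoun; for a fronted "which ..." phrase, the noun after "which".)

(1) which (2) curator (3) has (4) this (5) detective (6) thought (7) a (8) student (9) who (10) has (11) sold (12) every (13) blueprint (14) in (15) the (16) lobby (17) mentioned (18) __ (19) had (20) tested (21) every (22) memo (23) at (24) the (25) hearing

2

The marked gap is the subject of "tested".
Its filler is the fronted wh-phrase "which curator", at word 2.
(The other dependency links word 8 to a gap after word 9.)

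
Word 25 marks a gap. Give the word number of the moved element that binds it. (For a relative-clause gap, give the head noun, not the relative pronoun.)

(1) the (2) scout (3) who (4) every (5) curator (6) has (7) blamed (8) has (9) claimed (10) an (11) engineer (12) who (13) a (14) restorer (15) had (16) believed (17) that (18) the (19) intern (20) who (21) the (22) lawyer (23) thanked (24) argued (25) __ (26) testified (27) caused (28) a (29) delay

The gap at 25 is the subject of "testified", inside a relative clause.
The relative pronoun is "who" (word 12); it is bound by the head noun immediately before it.
Its filler is the head noun "engineer", at word 11.

11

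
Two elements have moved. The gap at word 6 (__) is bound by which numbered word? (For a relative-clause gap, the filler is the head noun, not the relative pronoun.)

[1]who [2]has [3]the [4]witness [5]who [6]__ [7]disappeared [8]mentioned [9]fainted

4

The marked gap is inside the relative clause, the subject of "disappeared".
Its filler is the head noun "witness" (via "who"), at word 4.
(The other dependency links word 1 to a gap after word 8.)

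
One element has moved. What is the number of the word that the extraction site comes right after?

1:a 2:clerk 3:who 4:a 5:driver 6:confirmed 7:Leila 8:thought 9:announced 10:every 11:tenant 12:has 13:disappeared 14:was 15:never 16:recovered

The displaced element is "a clerk" (word 2).
It is linked across 2 clause boundaries (Ø → Ø).
It functions as the subject of "announced", so the gap sits immediately after word 8 ("thought").
Base order: A driver confirmed Leila thought that a clerk announced every tenant has disappeared.

8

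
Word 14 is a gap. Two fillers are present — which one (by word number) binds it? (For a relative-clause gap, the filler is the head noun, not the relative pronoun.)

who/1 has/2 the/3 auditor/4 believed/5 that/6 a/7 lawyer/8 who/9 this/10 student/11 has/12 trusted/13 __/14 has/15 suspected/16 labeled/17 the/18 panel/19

8

The marked gap is inside the relative clause, the direct object of "trusted".
Its filler is the head noun "lawyer" (via "who"), at word 8.
(The other dependency links word 1 to a gap after word 16.)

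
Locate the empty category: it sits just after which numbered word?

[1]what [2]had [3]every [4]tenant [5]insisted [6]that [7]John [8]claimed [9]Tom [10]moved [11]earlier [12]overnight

10

The displaced element is "what" (word 1).
It is linked across 2 clause boundaries (that → Ø).
It functions as the direct object of "moved", so the gap sits immediately after word 10 ("moved").
Base order: Every tenant had insisted that John claimed Tom moved what earlier overnight.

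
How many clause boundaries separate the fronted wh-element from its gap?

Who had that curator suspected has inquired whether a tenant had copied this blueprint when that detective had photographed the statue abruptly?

"who" is extracted from the subject of "inquired".
Boundaries crossed, outermost first: [Ø] — 1 in total.

1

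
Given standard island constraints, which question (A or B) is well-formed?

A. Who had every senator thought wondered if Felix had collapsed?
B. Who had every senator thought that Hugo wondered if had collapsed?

In B, the wh-phrase is extracted from inside a wh-island (introduced by "if"), which blocks movement.
In A, the extraction path crosses only that-complement boundaries, which are transparent.
So A is grammatical.

A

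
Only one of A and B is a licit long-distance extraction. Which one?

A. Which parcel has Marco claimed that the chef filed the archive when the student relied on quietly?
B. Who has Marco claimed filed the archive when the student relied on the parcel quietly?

In A, the wh-phrase is extracted from inside an adjunct island (introduced by "when"), which blocks movement.
In B, the extraction path crosses only that-complement boundaries, which are transparent.
So B is grammatical.

B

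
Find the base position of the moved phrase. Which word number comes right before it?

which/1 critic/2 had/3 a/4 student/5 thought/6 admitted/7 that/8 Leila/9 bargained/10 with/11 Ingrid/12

6

The displaced element is "which critic" (word 2).
It is linked across 1 clause boundary (Ø).
It functions as the subject of "admitted", so the gap sits immediately after word 6 ("thought").
Base order: A student had thought which critic admitted that Leila bargained with Ingrid.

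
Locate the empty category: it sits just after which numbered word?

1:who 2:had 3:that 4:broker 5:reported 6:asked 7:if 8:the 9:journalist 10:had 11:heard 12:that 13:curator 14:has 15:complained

5

The displaced element is "who" (word 1).
It is linked across 1 clause boundary (Ø).
It functions as the subject of "asked", so the gap sits immediately after word 5 ("reported").
Base order: That broker had reported that who asked if the journalist had heard that curator has complained.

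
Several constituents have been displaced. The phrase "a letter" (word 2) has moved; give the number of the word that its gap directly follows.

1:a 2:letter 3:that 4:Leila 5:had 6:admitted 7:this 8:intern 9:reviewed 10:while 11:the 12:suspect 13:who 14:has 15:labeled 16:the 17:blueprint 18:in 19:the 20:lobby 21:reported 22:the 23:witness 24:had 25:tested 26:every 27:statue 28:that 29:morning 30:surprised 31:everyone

The displaced element is "a letter" (word 2).
It is linked across 1 clause boundary (Ø).
It functions as the direct object of "reviewed", so the gap sits immediately after word 9 ("reviewed").
Base order: Leila had admitted this intern reviewed a letter while the suspect who has labeled the blueprint in the lobby reported the witness had tested every statue that morning.

9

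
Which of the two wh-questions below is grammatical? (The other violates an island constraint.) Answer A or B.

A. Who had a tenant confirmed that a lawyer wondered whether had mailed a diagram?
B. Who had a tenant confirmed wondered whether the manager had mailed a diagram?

In A, the wh-phrase is extracted from inside a wh-island (introduced by "whether"), which blocks movement.
In B, the extraction path crosses only that-complement boundaries, which are transparent.
So B is grammatical.

B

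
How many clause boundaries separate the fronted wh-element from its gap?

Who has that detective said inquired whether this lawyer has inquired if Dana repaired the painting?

1

"who" is extracted from the subject of "inquired".
Boundaries crossed, outermost first: [Ø] — 1 in total.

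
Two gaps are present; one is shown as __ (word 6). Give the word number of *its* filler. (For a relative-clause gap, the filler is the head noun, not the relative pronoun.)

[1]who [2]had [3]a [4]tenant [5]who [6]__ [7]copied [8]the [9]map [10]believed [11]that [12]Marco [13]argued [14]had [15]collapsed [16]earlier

4

The marked gap is inside the relative clause, the subject of "copied".
Its filler is the head noun "tenant" (via "who"), at word 4.
(The other dependency links word 1 to a gap after word 13.)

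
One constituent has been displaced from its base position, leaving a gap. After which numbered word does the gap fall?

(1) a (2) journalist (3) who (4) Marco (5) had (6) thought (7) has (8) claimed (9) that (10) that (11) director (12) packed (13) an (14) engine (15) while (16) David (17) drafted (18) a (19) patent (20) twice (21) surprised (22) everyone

The displaced element is "a journalist" (word 2).
It is linked across 1 clause boundary (Ø).
It functions as the subject of "claimed", so the gap sits immediately after word 6 ("thought").
Base order: Marco had thought that a journalist has claimed that that director packed an engine while David drafted a patent twice.

6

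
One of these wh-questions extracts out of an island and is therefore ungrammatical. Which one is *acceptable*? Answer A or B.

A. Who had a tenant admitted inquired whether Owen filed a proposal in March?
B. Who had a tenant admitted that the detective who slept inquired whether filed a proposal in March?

A

In B, the wh-phrase is extracted from inside a wh-island (introduced by "whether"), which blocks movement.
In A, the extraction path crosses only that-complement boundaries, which are transparent.
So A is grammatical.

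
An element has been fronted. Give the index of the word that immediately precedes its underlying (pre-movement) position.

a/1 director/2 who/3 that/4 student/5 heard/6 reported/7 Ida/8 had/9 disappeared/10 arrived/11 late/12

The displaced element is "a director" (word 2).
It is linked across 1 clause boundary (Ø).
It functions as the subject of "reported", so the gap sits immediately after word 6 ("heard").
Base order: That student heard that a director reported Ida had disappeared.

6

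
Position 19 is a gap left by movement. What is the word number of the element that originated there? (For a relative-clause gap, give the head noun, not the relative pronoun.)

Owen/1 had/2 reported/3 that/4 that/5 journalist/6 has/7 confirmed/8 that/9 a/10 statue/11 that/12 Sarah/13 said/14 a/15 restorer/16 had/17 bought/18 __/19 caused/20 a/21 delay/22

The gap at 19 is the object of "bought", inside a relative clause.
The relative pronoun is "that" (word 12); it is bound by the head noun immediately before it.
Its filler is the head noun "statue", at word 11.

11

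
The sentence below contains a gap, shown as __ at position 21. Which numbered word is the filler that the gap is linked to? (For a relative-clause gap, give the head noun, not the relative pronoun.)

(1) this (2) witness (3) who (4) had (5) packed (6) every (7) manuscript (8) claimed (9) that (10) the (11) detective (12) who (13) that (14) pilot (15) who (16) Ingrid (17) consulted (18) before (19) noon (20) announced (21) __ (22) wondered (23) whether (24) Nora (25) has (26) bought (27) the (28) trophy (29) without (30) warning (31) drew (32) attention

11

The gap at 21 is the subject of "wondered", inside a relative clause.
The relative pronoun is "who" (word 12); it is bound by the head noun immediately before it.
Its filler is the head noun "detective", at word 11.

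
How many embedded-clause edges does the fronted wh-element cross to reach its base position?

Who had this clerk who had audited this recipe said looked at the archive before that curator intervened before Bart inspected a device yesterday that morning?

"who" is extracted from the subject of "looked".
Boundaries crossed, outermost first: [Ø] — 1 in total.

1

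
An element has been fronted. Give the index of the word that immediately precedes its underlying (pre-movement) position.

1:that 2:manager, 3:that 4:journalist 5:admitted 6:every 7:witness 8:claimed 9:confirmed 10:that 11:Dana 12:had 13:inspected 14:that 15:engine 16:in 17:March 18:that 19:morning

The displaced element is "that manager" (word 2).
It is linked across 2 clause boundaries (Ø → Ø).
It functions as the subject of "confirmed", so the gap sits immediately after word 8 ("claimed").
Base order: That journalist admitted every witness claimed that that manager confirmed that Dana had inspected that engine in March that morning.

8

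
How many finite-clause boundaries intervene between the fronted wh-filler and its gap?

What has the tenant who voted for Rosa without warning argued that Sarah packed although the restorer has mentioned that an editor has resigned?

"what" is extracted from the object of "packed".
Boundaries crossed, outermost first: [that] — 1 in total.

1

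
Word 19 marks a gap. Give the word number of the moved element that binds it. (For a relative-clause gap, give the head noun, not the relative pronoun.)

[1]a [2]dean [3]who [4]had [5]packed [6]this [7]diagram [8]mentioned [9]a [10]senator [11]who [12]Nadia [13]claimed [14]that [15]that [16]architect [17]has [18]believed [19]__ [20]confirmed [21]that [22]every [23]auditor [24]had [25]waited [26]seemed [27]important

The gap at 19 is the subject of "confirmed", inside a relative clause.
The relative pronoun is "who" (word 11); it is bound by the head noun immediately before it.
Its filler is the head noun "senator", at word 10.

10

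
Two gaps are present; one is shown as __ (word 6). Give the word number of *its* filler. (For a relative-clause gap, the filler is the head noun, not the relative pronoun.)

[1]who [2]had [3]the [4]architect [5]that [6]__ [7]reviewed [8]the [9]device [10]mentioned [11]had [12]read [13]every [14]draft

The marked gap is inside the relative clause, the subject of "reviewed".
Its filler is the head noun "architect" (via "that"), at word 4.
(The other dependency links word 1 to a gap after word 10.)

4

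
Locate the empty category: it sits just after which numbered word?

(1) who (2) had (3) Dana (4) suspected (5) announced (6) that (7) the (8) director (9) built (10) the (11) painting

4

The displaced element is "who" (word 1).
It is linked across 1 clause boundary (Ø).
It functions as the subject of "announced", so the gap sits immediately after word 4 ("suspected").
Base order: Dana had suspected who announced that the director built the painting.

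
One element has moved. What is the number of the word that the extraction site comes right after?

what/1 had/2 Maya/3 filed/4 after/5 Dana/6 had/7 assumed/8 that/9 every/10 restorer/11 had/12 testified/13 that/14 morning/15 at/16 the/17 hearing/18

The displaced element is "what" (word 1).
It functions as the direct object of "filed", so the gap sits immediately after word 4 ("filed").
Base order: Maya had filed what after Dana had assumed that every restorer had testified that morning at the hearing.

4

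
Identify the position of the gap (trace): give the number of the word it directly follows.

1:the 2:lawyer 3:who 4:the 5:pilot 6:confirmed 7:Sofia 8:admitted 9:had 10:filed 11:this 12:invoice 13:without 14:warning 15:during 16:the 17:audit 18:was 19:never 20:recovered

The displaced element is "the lawyer" (word 2).
It is linked across 2 clause boundaries (Ø → Ø).
It functions as the subject of "filed", so the gap sits immediately after word 8 ("admitted").
Base order: The pilot confirmed Sofia admitted that the lawyer had filed this invoice without warning during the audit.

8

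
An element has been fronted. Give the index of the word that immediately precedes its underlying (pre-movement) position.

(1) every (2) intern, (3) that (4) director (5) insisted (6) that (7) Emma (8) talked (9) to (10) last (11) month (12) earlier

The displaced element is "every intern" (word 2).
It is linked across 1 clause boundary (that).
It functions as the object of the preposition "to" of "talked", so the gap sits immediately after word 9 ("to").
Base order: That director insisted that Emma talked to every intern last month earlier.

9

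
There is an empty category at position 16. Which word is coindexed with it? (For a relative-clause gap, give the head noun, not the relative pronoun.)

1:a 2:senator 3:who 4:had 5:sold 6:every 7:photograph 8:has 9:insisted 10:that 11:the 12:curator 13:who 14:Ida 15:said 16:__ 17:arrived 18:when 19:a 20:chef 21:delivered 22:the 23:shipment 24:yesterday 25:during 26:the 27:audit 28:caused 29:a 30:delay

12

The gap at 16 is the subject of "arrived", inside a relative clause.
The relative pronoun is "who" (word 13); it is bound by the head noun immediately before it.
Its filler is the head noun "curator", at word 12.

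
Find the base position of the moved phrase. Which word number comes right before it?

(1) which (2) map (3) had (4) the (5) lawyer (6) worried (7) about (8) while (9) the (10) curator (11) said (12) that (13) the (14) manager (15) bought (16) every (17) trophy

The displaced element is "which map" (word 2).
It functions as the object of the preposition "about" of "worried", so the gap sits immediately after word 7 ("about").
Base order: The lawyer had worried about which map while the curator said that the manager bought every trophy.

7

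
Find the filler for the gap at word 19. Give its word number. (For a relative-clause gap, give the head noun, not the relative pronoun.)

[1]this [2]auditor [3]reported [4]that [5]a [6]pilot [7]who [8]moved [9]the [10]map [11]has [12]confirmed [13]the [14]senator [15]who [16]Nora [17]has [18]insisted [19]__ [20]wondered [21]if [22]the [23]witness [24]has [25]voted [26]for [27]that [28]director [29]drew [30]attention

14

The gap at 19 is the subject of "wondered", inside a relative clause.
The relative pronoun is "who" (word 15); it is bound by the head noun immediately before it.
Its filler is the head noun "senator", at word 14.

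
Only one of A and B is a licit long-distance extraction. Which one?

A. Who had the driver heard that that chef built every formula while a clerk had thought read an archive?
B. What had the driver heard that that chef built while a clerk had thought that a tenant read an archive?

In A, the wh-phrase is extracted from inside an adjunct island (introduced by "while"), which blocks movement.
In B, the extraction path crosses only that-complement boundaries, which are transparent.
So B is grammatical.

B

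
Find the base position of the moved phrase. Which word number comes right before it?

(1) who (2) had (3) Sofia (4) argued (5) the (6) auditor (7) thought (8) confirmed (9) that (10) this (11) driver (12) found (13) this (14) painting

The displaced element is "who" (word 1).
It is linked across 2 clause boundaries (Ø → Ø).
It functions as the subject of "confirmed", so the gap sits immediately after word 7 ("thought").
Base order: Sofia had argued the auditor thought who confirmed that this driver found this painting.

7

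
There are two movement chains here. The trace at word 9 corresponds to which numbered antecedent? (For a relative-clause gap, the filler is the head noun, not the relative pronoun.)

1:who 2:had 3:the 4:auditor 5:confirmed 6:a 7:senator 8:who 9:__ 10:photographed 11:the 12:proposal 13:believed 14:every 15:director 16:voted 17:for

7

The marked gap is inside the relative clause, the subject of "photographed".
Its filler is the head noun "senator" (via "who"), at word 7.
(The other dependency links word 1 to a gap after word 17.)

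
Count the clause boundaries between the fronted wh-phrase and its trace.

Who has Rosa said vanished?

1

"who" is extracted from the subject of "vanished".
Boundaries crossed, outermost first: [Ø] — 1 in total.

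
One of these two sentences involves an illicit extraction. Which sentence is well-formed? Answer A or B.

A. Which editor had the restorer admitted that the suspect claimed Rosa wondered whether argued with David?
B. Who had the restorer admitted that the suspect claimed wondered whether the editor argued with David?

In A, the wh-phrase is extracted from inside a wh-island (introduced by "whether"), which blocks movement.
In B, the extraction path crosses only that-complement boundaries, which are transparent.
So B is grammatical.

B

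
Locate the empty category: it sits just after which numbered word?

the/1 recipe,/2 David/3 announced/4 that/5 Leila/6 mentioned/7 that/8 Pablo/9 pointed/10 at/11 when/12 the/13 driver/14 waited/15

11

The displaced element is "the recipe" (word 2).
It is linked across 2 clause boundaries (that → that).
It functions as the object of the preposition "at" of "pointed", so the gap sits immediately after word 11 ("at").
Base order: David announced that Leila mentioned that Pablo pointed at the recipe when the driver waited.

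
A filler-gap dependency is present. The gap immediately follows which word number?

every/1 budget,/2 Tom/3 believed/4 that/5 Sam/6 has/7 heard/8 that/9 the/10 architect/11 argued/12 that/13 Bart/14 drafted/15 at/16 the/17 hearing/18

15

The displaced element is "every budget" (word 2).
It is linked across 3 clause boundaries (that → that → that).
It functions as the direct object of "drafted", so the gap sits immediately after word 15 ("drafted").
Base order: Tom believed that Sam has heard that the architect argued that Bart drafted every budget at the hearing.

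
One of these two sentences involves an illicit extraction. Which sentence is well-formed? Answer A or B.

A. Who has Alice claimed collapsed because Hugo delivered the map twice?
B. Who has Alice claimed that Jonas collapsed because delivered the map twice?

A

In B, the wh-phrase is extracted from inside an adjunct island (introduced by "because"), which blocks movement.
In A, the extraction path crosses only that-complement boundaries, which are transparent.
So A is grammatical.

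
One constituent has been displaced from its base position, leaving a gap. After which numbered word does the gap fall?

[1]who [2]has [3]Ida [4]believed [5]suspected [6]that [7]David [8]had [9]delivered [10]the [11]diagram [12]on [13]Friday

The displaced element is "who" (word 1).
It is linked across 1 clause boundary (Ø).
It functions as the subject of "suspected", so the gap sits immediately after word 4 ("believed").
Base order: Ida has believed that who suspected that David had delivered the diagram on Friday.

4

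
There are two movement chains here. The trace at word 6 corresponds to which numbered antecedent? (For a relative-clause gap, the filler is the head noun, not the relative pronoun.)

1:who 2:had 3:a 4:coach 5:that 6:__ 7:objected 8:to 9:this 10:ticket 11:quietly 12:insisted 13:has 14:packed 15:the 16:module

4

The marked gap is inside the relative clause, the subject of "objected".
Its filler is the head noun "coach" (via "that"), at word 4.
(The other dependency links word 1 to a gap after word 12.)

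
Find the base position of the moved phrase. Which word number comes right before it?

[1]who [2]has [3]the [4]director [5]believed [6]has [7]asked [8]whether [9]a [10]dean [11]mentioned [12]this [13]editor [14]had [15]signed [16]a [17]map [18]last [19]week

The displaced element is "who" (word 1).
It is linked across 1 clause boundary (Ø).
It functions as the subject of "asked", so the gap sits immediately after word 5 ("believed").
Base order: The director has believed that who has asked whether a dean mentioned this editor had signed a map last week.

5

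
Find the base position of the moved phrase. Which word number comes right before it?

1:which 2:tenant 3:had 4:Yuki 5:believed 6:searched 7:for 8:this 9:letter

The displaced element is "which tenant" (word 2).
It is linked across 1 clause boundary (Ø).
It functions as the subject of "searched", so the gap sits immediately after word 5 ("believed").
Base order: Yuki had believed that which tenant searched for this letter.

5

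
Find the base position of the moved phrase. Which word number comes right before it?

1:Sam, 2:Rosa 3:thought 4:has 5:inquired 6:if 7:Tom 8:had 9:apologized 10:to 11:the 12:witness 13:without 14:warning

3

The displaced element is "Sam" (word 1).
It is linked across 1 clause boundary (Ø).
It functions as the subject of "inquired", so the gap sits immediately after word 3 ("thought").
Base order: Rosa thought that Sam has inquired if Tom had apologized to the witness without warning.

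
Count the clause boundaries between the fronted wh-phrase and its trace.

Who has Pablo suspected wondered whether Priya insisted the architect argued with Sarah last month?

"who" is extracted from the subject of "wondered".
Boundaries crossed, outermost first: [Ø] — 1 in total.

1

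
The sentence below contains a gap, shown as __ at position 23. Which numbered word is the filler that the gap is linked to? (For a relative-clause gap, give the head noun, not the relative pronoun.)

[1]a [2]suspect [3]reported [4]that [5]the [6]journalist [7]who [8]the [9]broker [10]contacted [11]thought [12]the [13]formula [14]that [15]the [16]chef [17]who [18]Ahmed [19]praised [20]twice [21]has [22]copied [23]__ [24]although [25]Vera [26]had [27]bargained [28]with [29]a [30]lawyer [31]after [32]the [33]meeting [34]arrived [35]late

13

The gap at 23 is the object of "copied", inside a relative clause.
The relative pronoun is "that" (word 14); it is bound by the head noun immediately before it.
Its filler is the head noun "formula", at word 13.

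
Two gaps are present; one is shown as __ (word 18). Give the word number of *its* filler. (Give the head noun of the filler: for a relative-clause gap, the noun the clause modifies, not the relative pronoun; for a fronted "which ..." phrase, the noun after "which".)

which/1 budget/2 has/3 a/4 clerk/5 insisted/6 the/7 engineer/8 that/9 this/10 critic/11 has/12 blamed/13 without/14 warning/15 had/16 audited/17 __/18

The marked gap is the direct object of "audited".
Its filler is the fronted wh-phrase "which budget", at word 2.
(The other dependency links word 8 to a gap after word 13.)

2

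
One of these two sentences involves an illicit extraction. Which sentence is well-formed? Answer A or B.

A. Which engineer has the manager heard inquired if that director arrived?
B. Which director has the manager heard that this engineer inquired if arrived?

In B, the wh-phrase is extracted from inside a wh-island (introduced by "if"), which blocks movement.
In A, the extraction path crosses only that-complement boundaries, which are transparent.
So A is grammatical.

A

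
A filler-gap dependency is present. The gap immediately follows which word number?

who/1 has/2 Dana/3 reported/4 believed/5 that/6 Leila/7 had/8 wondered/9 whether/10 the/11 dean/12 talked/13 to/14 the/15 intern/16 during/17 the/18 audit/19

The displaced element is "who" (word 1).
It is linked across 1 clause boundary (Ø).
It functions as the subject of "believed", so the gap sits immediately after word 4 ("reported").
Base order: Dana has reported that who believed that Leila had wondered whether the dean talked to the intern during the audit.

4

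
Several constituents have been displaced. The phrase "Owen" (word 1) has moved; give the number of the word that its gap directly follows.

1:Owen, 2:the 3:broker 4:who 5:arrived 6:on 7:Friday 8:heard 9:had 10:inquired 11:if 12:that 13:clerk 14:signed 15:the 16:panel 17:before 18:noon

The displaced element is "Owen" (word 1).
It is linked across 1 clause boundary (Ø).
It functions as the subject of "inquired", so the gap sits immediately after word 8 ("heard").
Base order: The broker who arrived on Friday heard that Owen had inquired if that clerk signed the panel before noon.

8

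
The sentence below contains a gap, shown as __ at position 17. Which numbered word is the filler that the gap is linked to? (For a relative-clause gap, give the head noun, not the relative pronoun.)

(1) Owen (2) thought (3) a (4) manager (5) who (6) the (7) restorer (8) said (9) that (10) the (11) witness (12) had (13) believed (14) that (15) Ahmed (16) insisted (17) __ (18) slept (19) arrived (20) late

The gap at 17 is the subject of "slept", inside a relative clause.
The relative pronoun is "who" (word 5); it is bound by the head noun immediately before it.
Its filler is the head noun "manager", at word 4.

4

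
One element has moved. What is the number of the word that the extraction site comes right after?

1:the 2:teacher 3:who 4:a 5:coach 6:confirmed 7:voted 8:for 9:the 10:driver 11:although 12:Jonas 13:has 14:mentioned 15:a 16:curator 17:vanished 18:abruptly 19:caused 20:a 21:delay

6

The displaced element is "the teacher" (word 2).
It is linked across 1 clause boundary (Ø).
It functions as the subject of "voted", so the gap sits immediately after word 6 ("confirmed").
Base order: A coach confirmed that the teacher voted for the driver although Jonas has mentioned a curator vanished abruptly.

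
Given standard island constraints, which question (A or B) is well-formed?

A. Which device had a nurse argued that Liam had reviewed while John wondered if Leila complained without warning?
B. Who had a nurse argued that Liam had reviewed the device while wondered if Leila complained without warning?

In B, the wh-phrase is extracted from inside an adjunct island (introduced by "while"), which blocks movement.
In A, the extraction path crosses only that-complement boundaries, which are transparent.
So A is grammatical.

A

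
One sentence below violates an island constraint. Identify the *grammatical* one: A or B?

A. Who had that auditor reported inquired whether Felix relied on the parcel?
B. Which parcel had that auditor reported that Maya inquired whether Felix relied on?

A

In B, the wh-phrase is extracted from inside a wh-island (introduced by "whether"), which blocks movement.
In A, the extraction path crosses only that-complement boundaries, which are transparent.
So A is grammatical.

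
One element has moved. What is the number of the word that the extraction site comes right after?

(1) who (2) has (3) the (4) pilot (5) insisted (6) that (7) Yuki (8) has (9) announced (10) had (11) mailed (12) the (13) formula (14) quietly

9

The displaced element is "who" (word 1).
It is linked across 2 clause boundaries (that → Ø).
It functions as the subject of "mailed", so the gap sits immediately after word 9 ("announced").
Base order: The pilot has insisted that Yuki has announced that who had mailed the formula quietly.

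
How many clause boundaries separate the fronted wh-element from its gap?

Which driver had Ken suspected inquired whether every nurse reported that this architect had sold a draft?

"which driver" is extracted from the subject of "inquired".
Boundaries crossed, outermost first: [Ø] — 1 in total.

1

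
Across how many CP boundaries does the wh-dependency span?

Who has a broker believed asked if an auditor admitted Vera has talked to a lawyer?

1

"who" is extracted from the subject of "asked".
Boundaries crossed, outermost first: [Ø] — 1 in total.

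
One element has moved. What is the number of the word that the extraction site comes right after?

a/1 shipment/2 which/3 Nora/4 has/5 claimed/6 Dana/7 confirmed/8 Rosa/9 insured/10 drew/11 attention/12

The displaced element is "a shipment" (word 2).
It is linked across 2 clause boundaries (Ø → Ø).
It functions as the direct object of "insured", so the gap sits immediately after word 10 ("insured").
Base order: Nora has claimed Dana confirmed Rosa insured a shipment.

10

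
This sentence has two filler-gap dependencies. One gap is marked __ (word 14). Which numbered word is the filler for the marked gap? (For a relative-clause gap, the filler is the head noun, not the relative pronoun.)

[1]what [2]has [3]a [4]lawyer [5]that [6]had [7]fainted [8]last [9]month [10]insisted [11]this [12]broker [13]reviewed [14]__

The marked gap is the direct object of "reviewed".
Its filler is the fronted wh-phrase "what", at word 1.
(The other dependency links word 4 to a gap after word 5.)

1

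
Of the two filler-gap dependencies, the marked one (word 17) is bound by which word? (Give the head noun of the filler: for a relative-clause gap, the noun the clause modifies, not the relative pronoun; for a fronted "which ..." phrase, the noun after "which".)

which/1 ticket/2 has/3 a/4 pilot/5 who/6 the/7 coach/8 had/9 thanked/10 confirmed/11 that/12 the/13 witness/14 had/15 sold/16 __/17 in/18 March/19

2

The marked gap is the direct object of "sold".
Its filler is the fronted wh-phrase "which ticket", at word 2.
(The other dependency links word 5 to a gap after word 10.)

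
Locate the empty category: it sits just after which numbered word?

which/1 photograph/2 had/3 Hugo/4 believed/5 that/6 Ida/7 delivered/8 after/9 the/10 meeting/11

8

The displaced element is "which photograph" (word 2).
It is linked across 1 clause boundary (that).
It functions as the direct object of "delivered", so the gap sits immediately after word 8 ("delivered").
Base order: Hugo had believed that Ida delivered which photograph after the meeting.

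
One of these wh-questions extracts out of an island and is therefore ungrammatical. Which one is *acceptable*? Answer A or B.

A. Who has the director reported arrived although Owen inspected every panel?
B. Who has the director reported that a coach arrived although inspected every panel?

In B, the wh-phrase is extracted from inside an adjunct island (introduced by "although"), which blocks movement.
In A, the extraction path crosses only that-complement boundaries, which are transparent.
So A is grammatical.

A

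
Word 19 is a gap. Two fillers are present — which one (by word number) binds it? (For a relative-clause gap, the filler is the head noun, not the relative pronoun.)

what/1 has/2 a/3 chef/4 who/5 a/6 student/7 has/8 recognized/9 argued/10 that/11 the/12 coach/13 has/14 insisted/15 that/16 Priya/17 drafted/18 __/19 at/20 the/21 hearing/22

1

The marked gap is the direct object of "drafted".
Its filler is the fronted wh-phrase "what", at word 1.
(The other dependency links word 4 to a gap after word 9.)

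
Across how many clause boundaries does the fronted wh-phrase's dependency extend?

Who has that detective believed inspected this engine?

"who" is extracted from the subject of "inspected".
Boundaries crossed, outermost first: [Ø] — 1 in total.

1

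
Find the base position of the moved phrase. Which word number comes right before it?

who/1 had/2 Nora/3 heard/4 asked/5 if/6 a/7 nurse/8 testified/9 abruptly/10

4

The displaced element is "who" (word 1).
It is linked across 1 clause boundary (Ø).
It functions as the subject of "asked", so the gap sits immediately after word 4 ("heard").
Base order: Nora had heard that who asked if a nurse testified abruptly.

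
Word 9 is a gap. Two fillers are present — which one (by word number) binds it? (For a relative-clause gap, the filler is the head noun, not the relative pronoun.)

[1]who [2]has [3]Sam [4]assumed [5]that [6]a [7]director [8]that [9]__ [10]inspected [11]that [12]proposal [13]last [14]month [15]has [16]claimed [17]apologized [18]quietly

7

The marked gap is inside the relative clause, the subject of "inspected".
Its filler is the head noun "director" (via "that"), at word 7.
(The other dependency links word 1 to a gap after word 16.)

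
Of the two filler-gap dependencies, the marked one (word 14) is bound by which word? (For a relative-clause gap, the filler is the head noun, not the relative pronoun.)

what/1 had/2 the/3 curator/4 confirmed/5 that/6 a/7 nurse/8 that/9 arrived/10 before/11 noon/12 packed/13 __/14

1

The marked gap is the direct object of "packed".
Its filler is the fronted wh-phrase "what", at word 1.
(The other dependency links word 8 to a gap after word 9.)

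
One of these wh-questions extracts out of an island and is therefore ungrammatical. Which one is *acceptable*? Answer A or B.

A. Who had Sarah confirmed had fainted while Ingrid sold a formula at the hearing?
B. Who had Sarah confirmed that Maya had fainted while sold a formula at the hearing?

In B, the wh-phrase is extracted from inside an adjunct island (introduced by "while"), which blocks movement.
In A, the extraction path crosses only that-complement boundaries, which are transparent.
So A is grammatical.

A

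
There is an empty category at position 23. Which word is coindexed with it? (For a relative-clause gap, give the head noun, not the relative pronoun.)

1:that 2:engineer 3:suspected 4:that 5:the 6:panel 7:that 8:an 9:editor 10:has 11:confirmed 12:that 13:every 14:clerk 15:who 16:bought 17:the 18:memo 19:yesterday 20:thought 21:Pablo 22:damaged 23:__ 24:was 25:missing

6

The gap at 23 is the object of "damaged", inside a relative clause.
The relative pronoun is "that" (word 7); it is bound by the head noun immediately before it.
Its filler is the head noun "panel", at word 6.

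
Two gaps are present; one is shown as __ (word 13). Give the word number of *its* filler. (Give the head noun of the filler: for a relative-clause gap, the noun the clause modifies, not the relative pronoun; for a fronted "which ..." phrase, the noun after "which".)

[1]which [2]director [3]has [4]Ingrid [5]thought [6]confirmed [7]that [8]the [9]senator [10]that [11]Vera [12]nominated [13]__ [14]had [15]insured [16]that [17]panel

The marked gap is inside the relative clause, the direct object of "nominated".
Its filler is the head noun "senator" (via "that"), at word 9.
(The other dependency links word 2 to a gap after word 5.)

9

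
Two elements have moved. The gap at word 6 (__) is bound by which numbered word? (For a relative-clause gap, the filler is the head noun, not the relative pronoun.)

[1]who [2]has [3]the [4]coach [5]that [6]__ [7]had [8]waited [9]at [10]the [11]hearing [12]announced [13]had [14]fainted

The marked gap is inside the relative clause, the subject of "waited".
Its filler is the head noun "coach" (via "that"), at word 4.
(The other dependency links word 1 to a gap after word 12.)

4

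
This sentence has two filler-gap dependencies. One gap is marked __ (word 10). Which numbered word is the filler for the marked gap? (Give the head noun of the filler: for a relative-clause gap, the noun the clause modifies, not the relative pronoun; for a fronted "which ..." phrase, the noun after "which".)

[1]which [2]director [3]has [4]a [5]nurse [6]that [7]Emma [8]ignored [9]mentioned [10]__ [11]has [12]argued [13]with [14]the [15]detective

2

The marked gap is the subject of "argued".
Its filler is the fronted wh-phrase "which director", at word 2.
(The other dependency links word 5 to a gap after word 8.)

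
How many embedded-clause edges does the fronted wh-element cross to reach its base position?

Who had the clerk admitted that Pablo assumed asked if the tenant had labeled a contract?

"who" is extracted from the subject of "asked".
Boundaries crossed, outermost first: [that], [Ø] — 2 in total.

2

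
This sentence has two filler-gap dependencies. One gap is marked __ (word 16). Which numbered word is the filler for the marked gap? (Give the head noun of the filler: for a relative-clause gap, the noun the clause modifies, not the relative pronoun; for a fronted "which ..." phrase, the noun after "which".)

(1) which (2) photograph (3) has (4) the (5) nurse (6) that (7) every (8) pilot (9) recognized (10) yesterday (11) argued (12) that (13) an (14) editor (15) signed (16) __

The marked gap is the direct object of "signed".
Its filler is the fronted wh-phrase "which photograph", at word 2.
(The other dependency links word 5 to a gap after word 9.)

2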